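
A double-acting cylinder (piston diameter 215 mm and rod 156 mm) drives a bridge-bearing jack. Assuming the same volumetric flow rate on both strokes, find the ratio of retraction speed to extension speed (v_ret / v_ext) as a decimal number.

Cap-side area A_cap = π/4 × (215 mm)² = 36310 mm^2
Rod-side annular area A_ann = π/4 × (215² − 156²) = 17190 mm^2
For equal Q, v ∝ 1/A, so v_ret/v_ext = A_cap/A_ann.

v_ret/v_ext ≈ 2.11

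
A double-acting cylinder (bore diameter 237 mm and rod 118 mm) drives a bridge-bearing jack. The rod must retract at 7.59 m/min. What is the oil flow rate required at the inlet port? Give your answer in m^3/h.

Q ≈ 15.1 m^3/h

Rod-side annular area A_ann = π/4 × (237² − 118²) = 33180 mm^2
Q = A × v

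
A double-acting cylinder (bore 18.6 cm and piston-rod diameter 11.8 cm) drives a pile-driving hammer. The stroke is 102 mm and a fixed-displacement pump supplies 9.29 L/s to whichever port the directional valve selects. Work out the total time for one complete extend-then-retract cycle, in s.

t ≈ 0.477 s

Cap-side area A_cap = π/4 × (18.6 cm)² = 271.7 cm^2
Rod-side annular area A_ann = π/4 × (18.6² − 11.8²) = 162.4 cm^2
t_ext = A_cap·L/Q = 0.2983 s
t_ret = A_ann·L/Q = 0.1783 s
t_cycle = t_ext + t_ret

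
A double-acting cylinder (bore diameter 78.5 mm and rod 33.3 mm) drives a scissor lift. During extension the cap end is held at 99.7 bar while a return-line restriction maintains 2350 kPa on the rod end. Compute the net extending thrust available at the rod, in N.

Cap-side area A_cap = π/4 × (78.5 mm)² = 4840 mm^2
Rod-side annular area A_ann = π/4 × (78.5² − 33.3²) = 3969 mm^2
Net thrust = P_cap·A_cap − P_rod·A_ann = 48250 N − 9327 N

F ≈ 38900 N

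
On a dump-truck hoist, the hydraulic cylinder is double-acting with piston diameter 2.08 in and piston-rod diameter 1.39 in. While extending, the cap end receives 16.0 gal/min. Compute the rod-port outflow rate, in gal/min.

Q_out ≈ 8.85 gal/min

Cap-side area A_cap = π/4 × (2.08 in)² = 3.398 in^2
Rod-side annular area A_ann = π/4 × (2.08² − 1.39²) = 1.880 in^2
Piston speed v = Q_in/A_cap; rod-end outflow Q_out = v × A_ann = Q_in × A_ann/A_cap.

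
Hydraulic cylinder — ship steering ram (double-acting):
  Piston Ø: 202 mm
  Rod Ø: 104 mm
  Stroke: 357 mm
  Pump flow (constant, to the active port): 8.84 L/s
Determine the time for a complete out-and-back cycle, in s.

t ≈ 2.25 s

Cap-side area A_cap = π/4 × (202 mm)² = 32050 mm^2
Rod-side annular area A_ann = π/4 × (202² − 104²) = 23550 mm^2
t_ext = A_cap·L/Q = 1.294 s
t_ret = A_ann·L/Q = 0.9512 s
t_cycle = t_ext + t_ret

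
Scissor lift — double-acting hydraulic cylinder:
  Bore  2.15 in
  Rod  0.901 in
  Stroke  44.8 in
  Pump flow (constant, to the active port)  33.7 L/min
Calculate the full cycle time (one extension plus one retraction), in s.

Cap-side area A_cap = π/4 × (2.15 in)² = 3.631 in^2
Rod-side annular area A_ann = π/4 × (2.15² − 0.901²) = 2.993 in^2
t_ext = A_cap·L/Q = 4.745 s
t_ret = A_ann·L/Q = 3.912 s
t_cycle = t_ext + t_ret

t ≈ 8.66 s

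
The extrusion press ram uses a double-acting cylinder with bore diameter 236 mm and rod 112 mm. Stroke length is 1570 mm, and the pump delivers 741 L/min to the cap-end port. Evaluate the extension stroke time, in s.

t ≈ 5.56 s

Cap-side area A_cap = π/4 × (236 mm)² = 43740 mm^2
Swept volume V = A × L; t = V / Q = A·L / Q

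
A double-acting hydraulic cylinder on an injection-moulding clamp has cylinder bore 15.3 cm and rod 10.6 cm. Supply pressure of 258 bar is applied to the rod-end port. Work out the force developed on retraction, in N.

F ≈ 2.47e5 N

Rod-side annular area A_ann = π/4 × (15.3² − 10.6²) = 95.61 cm^2
On retraction the pressure acts on the annular area (bore minus rod).
F = P × A_ann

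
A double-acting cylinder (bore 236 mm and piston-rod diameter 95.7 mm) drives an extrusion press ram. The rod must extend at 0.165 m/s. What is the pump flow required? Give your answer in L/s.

Cap-side area A_cap = π/4 × (236 mm)² = 43740 mm^2
Q = A × v

Q ≈ 7.22 L/s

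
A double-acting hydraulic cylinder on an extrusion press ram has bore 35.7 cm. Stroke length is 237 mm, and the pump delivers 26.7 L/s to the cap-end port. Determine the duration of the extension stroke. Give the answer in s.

Cap-side area A_cap = π/4 × (35.7 cm)² = 1001 cm^2
Swept volume V = A × L; t = V / Q = A·L / Q

t ≈ 0.889 s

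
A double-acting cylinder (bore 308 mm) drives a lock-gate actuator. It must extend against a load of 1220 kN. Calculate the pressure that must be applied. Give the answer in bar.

P ≈ 164 bar

Cap-side area A_cap = π/4 × (308 mm)² = 74510 mm^2
P = F / A = 1220 kN / A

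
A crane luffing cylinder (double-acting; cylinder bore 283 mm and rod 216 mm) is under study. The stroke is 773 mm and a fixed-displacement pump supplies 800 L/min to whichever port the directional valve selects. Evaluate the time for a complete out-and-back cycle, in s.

t ≈ 5.17 s

Cap-side area A_cap = π/4 × (283 mm)² = 62900 mm^2
Rod-side annular area A_ann = π/4 × (283² − 216²) = 26260 mm^2
t_ext = A_cap·L/Q = 3.647 s
t_ret = A_ann·L/Q = 1.522 s
t_cycle = t_ext + t_ret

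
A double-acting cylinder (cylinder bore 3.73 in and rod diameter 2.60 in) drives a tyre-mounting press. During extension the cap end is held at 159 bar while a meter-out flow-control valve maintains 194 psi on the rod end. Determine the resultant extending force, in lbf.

Cap-side area A_cap = π/4 × (3.73 in)² = 10.93 in^2
Rod-side annular area A_ann = π/4 × (3.73² − 2.60²) = 5.618 in^2
Net thrust = P_cap·A_cap − P_rod·A_ann = 25200 lbf − 1090 lbf

F ≈ 24100 lbf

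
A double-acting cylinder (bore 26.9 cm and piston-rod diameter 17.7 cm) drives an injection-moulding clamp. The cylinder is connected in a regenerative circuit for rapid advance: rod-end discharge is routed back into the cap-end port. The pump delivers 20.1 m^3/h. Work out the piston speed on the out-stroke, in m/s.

v ≈ 0.227 m/s

In regeneration the rod-end outflow joins the pump flow into the cap end, so the net volume the pump must supply per unit advance equals the rod cross-section area.
Rod cross-section A_rod = π/4 × (17.7 cm)² = 246.1 cm^2
v = Q_pump / A_rod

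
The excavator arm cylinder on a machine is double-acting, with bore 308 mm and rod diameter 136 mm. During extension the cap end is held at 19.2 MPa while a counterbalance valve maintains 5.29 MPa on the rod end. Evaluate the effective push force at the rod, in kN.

Cap-side area A_cap = π/4 × (308 mm)² = 74510 mm^2
Rod-side annular area A_ann = π/4 × (308² − 136²) = 59980 mm^2
Net thrust = P_cap·A_cap − P_rod·A_ann = 1431 kN − 317.3 kN

F ≈ 1110 kN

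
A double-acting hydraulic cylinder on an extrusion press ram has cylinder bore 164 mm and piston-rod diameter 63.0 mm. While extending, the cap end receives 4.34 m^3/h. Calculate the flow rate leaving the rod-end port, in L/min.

Q_out ≈ 61.7 L/min

Cap-side area A_cap = π/4 × (164 mm)² = 21120 mm^2
Rod-side annular area A_ann = π/4 × (164² − 63.0²) = 18010 mm^2
Piston speed v = Q_in/A_cap; rod-end outflow Q_out = v × A_ann = Q_in × A_ann/A_cap.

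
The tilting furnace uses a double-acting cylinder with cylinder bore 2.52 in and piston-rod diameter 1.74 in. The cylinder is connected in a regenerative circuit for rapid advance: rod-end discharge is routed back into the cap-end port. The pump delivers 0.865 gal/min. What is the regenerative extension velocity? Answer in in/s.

In regeneration the rod-end outflow joins the pump flow into the cap end, so the net volume the pump must supply per unit advance equals the rod cross-section area.
Rod cross-section A_rod = π/4 × (1.74 in)² = 2.378 in^2
v = Q_pump / A_rod

v ≈ 1.40 in/s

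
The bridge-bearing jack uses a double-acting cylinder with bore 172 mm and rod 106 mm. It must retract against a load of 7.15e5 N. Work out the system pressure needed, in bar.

P ≈ 496 bar

Rod-side annular area A_ann = π/4 × (172² − 106²) = 14410 mm^2
Retraction: pressure acts on the annular area.
P = F / A = 7.15e5 N / A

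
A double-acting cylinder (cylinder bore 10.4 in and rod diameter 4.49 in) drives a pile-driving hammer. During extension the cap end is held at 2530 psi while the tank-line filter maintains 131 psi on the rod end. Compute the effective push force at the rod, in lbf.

Cap-side area A_cap = π/4 × (10.4 in)² = 84.95 in^2
Rod-side annular area A_ann = π/4 × (10.4² − 4.49²) = 69.11 in^2
Net thrust = P_cap·A_cap − P_rod·A_ann = 2.149e5 lbf − 9054 lbf

F ≈ 2.06e5 lbf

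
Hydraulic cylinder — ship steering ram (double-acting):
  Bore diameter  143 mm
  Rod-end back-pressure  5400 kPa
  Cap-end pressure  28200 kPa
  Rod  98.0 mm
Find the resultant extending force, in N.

Cap-side area A_cap = π/4 × (143 mm)² = 16060 mm^2
Rod-side annular area A_ann = π/4 × (143² − 98.0²) = 8518 mm^2
Net thrust = P_cap·A_cap − P_rod·A_ann = 4.529e5 N − 46000 N

F ≈ 4.07e5 N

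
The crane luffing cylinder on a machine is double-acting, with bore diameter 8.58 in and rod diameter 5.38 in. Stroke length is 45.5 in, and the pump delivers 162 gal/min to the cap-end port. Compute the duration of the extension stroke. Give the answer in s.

Cap-side area A_cap = π/4 × (8.58 in)² = 57.82 in^2
Swept volume V = A × L; t = V / Q = A·L / Q

t ≈ 4.22 s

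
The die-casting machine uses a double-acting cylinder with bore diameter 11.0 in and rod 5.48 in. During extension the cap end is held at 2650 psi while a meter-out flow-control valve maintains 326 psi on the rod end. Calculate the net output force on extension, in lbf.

Cap-side area A_cap = π/4 × (11.0 in)² = 95.03 in^2
Rod-side annular area A_ann = π/4 × (11.0² − 5.48²) = 71.45 in^2
Net thrust = P_cap·A_cap − P_rod·A_ann = 2.518e5 lbf − 23290 lbf

F ≈ 2.29e5 lbf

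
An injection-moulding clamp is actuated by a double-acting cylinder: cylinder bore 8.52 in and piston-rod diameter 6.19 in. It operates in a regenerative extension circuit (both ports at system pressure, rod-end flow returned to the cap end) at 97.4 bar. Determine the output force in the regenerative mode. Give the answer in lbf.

With equal pressure on both faces, forces on the annular region cancel; the net push is pressure × rod cross-section.
Rod cross-section A_rod = π/4 × (6.19 in)² = 30.09 in^2
F = P × A_rod

F ≈ 42500 lbf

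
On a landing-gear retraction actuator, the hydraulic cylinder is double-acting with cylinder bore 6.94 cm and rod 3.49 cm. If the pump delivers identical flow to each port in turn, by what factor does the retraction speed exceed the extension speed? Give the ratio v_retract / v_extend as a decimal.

Cap-side area A_cap = π/4 × (6.94 cm)² = 37.83 cm^2
Rod-side annular area A_ann = π/4 × (6.94² − 3.49²) = 28.26 cm^2
For equal Q, v ∝ 1/A, so v_ret/v_ext = A_cap/A_ann.

v_ret/v_ext ≈ 1.34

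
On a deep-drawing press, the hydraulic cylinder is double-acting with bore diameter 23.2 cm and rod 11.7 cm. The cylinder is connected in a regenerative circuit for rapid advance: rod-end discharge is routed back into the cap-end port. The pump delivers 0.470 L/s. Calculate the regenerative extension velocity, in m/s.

v ≈ 0.0437 m/s

In regeneration the rod-end outflow joins the pump flow into the cap end, so the net volume the pump must supply per unit advance equals the rod cross-section area.
Rod cross-section A_rod = π/4 × (11.7 cm)² = 107.5 cm^2
v = Q_pump / A_rod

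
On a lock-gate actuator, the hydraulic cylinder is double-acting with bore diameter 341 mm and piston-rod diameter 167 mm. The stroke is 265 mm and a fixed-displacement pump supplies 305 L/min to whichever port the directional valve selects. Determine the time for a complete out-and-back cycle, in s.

Cap-side area A_cap = π/4 × (341 mm)² = 91330 mm^2
Rod-side annular area A_ann = π/4 × (341² − 167²) = 69420 mm^2
t_ext = A_cap·L/Q = 4.761 s
t_ret = A_ann·L/Q = 3.619 s
t_cycle = t_ext + t_ret

t ≈ 8.38 s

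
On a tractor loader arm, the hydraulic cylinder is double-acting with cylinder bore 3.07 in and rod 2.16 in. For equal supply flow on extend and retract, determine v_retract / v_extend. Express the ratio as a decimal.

Cap-side area A_cap = π/4 × (3.07 in)² = 7.402 in^2
Rod-side annular area A_ann = π/4 × (3.07² − 2.16²) = 3.738 in^2
For equal Q, v ∝ 1/A, so v_ret/v_ext = A_cap/A_ann.

v_ret/v_ext ≈ 1.98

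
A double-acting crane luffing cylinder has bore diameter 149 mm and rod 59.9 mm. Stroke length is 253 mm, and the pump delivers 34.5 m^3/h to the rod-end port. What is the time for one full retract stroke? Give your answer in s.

t ≈ 0.386 s

Rod-side annular area A_ann = π/4 × (149² − 59.9²) = 14620 mm^2
Swept volume V = A × L; t = V / Q = A·L / Q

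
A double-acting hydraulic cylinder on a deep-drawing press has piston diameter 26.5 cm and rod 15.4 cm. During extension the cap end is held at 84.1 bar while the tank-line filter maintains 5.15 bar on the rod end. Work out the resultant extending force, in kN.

Cap-side area A_cap = π/4 × (26.5 cm)² = 551.5 cm^2
Rod-side annular area A_ann = π/4 × (26.5² − 15.4²) = 365.3 cm^2
Net thrust = P_cap·A_cap − P_rod·A_ann = 463.9 kN − 18.81 kN

F ≈ 445 kN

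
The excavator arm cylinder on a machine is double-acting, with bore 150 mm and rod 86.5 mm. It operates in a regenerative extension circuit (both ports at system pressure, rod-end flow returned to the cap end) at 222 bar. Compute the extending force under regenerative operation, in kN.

With equal pressure on both faces, forces on the annular region cancel; the net push is pressure × rod cross-section.
Rod cross-section A_rod = π/4 × (86.5 mm)² = 5877 mm^2
F = P × A_rod

F ≈ 130 kN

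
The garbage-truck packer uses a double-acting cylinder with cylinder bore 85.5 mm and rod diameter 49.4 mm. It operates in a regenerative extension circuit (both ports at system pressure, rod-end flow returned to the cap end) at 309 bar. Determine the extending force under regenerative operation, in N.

F ≈ 59200 N

With equal pressure on both faces, forces on the annular region cancel; the net push is pressure × rod cross-section.
Rod cross-section A_rod = π/4 × (49.4 mm)² = 1917 mm^2
F = P × A_rod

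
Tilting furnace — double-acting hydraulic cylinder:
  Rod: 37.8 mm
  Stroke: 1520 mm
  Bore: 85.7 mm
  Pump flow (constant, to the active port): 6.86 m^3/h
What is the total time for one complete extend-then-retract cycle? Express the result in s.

Cap-side area A_cap = π/4 × (85.7 mm)² = 5768 mm^2
Rod-side annular area A_ann = π/4 × (85.7² − 37.8²) = 4646 mm^2
t_ext = A_cap·L/Q = 4.601 s
t_ret = A_ann·L/Q = 3.706 s
t_cycle = t_ext + t_ret

t ≈ 8.31 s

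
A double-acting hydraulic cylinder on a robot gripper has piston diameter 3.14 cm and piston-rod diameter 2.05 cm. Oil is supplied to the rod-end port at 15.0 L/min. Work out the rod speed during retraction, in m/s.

v ≈ 0.563 m/s

Rod-side annular area A_ann = π/4 × (3.14² − 2.05²) = 4.443 cm^2
Flow into the rod-end port fills the annular volume.
v = Q / A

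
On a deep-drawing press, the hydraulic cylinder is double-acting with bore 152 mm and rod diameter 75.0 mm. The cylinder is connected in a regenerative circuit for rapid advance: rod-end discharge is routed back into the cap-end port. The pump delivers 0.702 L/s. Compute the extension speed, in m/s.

In regeneration the rod-end outflow joins the pump flow into the cap end, so the net volume the pump must supply per unit advance equals the rod cross-section area.
Rod cross-section A_rod = π/4 × (75.0 mm)² = 4418 mm^2
v = Q_pump / A_rod

v ≈ 0.159 m/s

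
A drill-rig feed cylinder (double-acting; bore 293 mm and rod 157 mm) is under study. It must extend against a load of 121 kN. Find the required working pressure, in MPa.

Cap-side area A_cap = π/4 × (293 mm)² = 67430 mm^2
P = F / A = 121 kN / A

P ≈ 1.79 MPa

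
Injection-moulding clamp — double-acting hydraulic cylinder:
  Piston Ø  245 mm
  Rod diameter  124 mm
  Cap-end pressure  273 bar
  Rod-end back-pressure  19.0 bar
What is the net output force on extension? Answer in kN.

Cap-side area A_cap = π/4 × (245 mm)² = 47140 mm^2
Rod-side annular area A_ann = π/4 × (245² − 124²) = 35070 mm^2
Net thrust = P_cap·A_cap − P_rod·A_ann = 1287 kN − 66.63 kN

F ≈ 1220 kN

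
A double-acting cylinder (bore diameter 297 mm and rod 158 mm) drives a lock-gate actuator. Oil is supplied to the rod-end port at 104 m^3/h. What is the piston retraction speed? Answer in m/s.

v ≈ 0.582 m/s

Rod-side annular area A_ann = π/4 × (297² − 158²) = 49670 mm^2
Flow into the rod-end port fills the annular volume.
v = Q / A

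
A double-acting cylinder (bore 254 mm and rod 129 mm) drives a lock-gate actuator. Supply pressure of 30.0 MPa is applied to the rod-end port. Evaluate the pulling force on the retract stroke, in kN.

F ≈ 1130 kN

Rod-side annular area A_ann = π/4 × (254² − 129²) = 37600 mm^2
On retraction the pressure acts on the annular area (bore minus rod).
F = P × A_ann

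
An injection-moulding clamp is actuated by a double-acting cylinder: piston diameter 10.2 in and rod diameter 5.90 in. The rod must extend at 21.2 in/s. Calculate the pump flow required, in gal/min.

Q ≈ 450 gal/min

Cap-side area A_cap = π/4 × (10.2 in)² = 81.71 in^2
Q = A × v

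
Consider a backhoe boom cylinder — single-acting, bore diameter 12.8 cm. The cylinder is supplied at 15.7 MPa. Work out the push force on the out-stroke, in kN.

Cap-side area A_cap = π/4 × (12.8 cm)² = 128.7 cm^2
F = P × A_cap = 15.7 MPa × A_cap

F ≈ 202 kN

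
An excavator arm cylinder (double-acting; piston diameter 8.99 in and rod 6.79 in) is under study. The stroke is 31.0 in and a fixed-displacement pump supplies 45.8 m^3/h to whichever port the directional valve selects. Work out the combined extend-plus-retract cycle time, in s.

Cap-side area A_cap = π/4 × (8.99 in)² = 63.48 in^2
Rod-side annular area A_ann = π/4 × (8.99² − 6.79²) = 27.27 in^2
t_ext = A_cap·L/Q = 2.535 s
t_ret = A_ann·L/Q = 1.089 s
t_cycle = t_ext + t_ret

t ≈ 3.62 s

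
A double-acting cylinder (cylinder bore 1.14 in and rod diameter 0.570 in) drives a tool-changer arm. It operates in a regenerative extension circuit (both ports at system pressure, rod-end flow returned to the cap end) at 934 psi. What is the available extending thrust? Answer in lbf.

With equal pressure on both faces, forces on the annular region cancel; the net push is pressure × rod cross-section.
Rod cross-section A_rod = π/4 × (0.570 in)² = 0.2552 in^2
F = P × A_rod

F ≈ 238 lbf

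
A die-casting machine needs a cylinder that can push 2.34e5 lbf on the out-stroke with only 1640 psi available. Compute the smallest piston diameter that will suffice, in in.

Extension force acts on the full piston face: F = P × (π/4)D².
D = √(4F / (πP)) = √(4 × 2.34e5 lbf / (π × 1640 psi))

D ≈ 13.5 in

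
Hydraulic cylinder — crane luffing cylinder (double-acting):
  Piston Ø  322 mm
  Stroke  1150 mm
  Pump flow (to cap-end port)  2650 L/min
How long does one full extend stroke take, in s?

t ≈ 2.12 s

Cap-side area A_cap = π/4 × (322 mm)² = 81430 mm^2
Swept volume V = A × L; t = V / Q = A·L / Q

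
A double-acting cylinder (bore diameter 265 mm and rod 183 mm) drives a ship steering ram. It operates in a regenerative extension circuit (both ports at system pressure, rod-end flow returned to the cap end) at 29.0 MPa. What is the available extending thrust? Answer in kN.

With equal pressure on both faces, forces on the annular region cancel; the net push is pressure × rod cross-section.
Rod cross-section A_rod = π/4 × (183 mm)² = 26300 mm^2
F = P × A_rod

F ≈ 763 kN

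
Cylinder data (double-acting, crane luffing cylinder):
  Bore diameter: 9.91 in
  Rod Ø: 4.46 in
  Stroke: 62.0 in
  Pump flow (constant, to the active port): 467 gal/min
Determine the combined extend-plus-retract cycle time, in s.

Cap-side area A_cap = π/4 × (9.91 in)² = 77.13 in^2
Rod-side annular area A_ann = π/4 × (9.91² − 4.46²) = 61.51 in^2
t_ext = A_cap·L/Q = 2.660 s
t_ret = A_ann·L/Q = 2.121 s
t_cycle = t_ext + t_ret

t ≈ 4.78 s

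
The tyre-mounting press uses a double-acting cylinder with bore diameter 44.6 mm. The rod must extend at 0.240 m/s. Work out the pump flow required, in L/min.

Cap-side area A_cap = π/4 × (44.6 mm)² = 1562 mm^2
Q = A × v

Q ≈ 22.5 L/min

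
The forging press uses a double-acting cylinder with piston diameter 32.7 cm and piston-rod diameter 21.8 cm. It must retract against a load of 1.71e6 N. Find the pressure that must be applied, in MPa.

P ≈ 36.7 MPa

Rod-side annular area A_ann = π/4 × (32.7² − 21.8²) = 466.6 cm^2
Retraction: pressure acts on the annular area.
P = F / A = 1.71e6 N / A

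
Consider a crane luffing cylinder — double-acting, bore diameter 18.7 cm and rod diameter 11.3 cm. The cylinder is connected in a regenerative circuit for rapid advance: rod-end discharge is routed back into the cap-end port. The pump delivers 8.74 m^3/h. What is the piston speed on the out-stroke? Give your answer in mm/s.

In regeneration the rod-end outflow joins the pump flow into the cap end, so the net volume the pump must supply per unit advance equals the rod cross-section area.
Rod cross-section A_rod = π/4 × (11.3 cm)² = 100.3 cm^2
v = Q_pump / A_rod

v ≈ 242 mm/s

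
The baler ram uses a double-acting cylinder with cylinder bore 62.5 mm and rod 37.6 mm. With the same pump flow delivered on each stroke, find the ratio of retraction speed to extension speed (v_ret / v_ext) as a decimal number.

Cap-side area A_cap = π/4 × (62.5 mm)² = 3068 mm^2
Rod-side annular area A_ann = π/4 × (62.5² − 37.6²) = 1958 mm^2
For equal Q, v ∝ 1/A, so v_ret/v_ext = A_cap/A_ann.

v_ret/v_ext ≈ 1.57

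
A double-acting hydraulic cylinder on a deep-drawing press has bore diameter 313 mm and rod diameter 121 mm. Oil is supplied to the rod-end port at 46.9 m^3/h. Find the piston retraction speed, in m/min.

v ≈ 11.9 m/min

Rod-side annular area A_ann = π/4 × (313² − 121²) = 65450 mm^2
Flow into the rod-end port fills the annular volume.
v = Q / A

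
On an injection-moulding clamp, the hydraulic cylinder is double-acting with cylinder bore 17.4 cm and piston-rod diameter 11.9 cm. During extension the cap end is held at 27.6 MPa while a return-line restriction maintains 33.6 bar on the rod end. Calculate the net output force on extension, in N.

Cap-side area A_cap = π/4 × (17.4 cm)² = 237.8 cm^2
Rod-side annular area A_ann = π/4 × (17.4² − 11.9²) = 126.6 cm^2
Net thrust = P_cap·A_cap − P_rod·A_ann = 6.563e5 N − 42530 N

F ≈ 6.14e5 N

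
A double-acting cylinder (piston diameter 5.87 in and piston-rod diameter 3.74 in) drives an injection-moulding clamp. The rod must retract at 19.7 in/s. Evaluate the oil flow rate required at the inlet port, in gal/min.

Q ≈ 82.3 gal/min

Rod-side annular area A_ann = π/4 × (5.87² − 3.74²) = 16.08 in^2
Q = A × v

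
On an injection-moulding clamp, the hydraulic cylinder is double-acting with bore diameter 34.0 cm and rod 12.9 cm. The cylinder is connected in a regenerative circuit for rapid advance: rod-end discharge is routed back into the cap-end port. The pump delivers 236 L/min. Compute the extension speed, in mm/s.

In regeneration the rod-end outflow joins the pump flow into the cap end, so the net volume the pump must supply per unit advance equals the rod cross-section area.
Rod cross-section A_rod = π/4 × (12.9 cm)² = 130.7 cm^2
v = Q_pump / A_rod

v ≈ 301 mm/s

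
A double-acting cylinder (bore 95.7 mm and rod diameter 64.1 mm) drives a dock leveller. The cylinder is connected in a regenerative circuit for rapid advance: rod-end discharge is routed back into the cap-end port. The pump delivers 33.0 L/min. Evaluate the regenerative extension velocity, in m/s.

In regeneration the rod-end outflow joins the pump flow into the cap end, so the net volume the pump must supply per unit advance equals the rod cross-section area.
Rod cross-section A_rod = π/4 × (64.1 mm)² = 3227 mm^2
v = Q_pump / A_rod

v ≈ 0.170 m/s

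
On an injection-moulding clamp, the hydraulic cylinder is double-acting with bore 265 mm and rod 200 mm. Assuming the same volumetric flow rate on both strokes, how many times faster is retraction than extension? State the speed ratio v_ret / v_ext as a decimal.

v_ret/v_ext ≈ 2.32

Cap-side area A_cap = π/4 × (265 mm)² = 55150 mm^2
Rod-side annular area A_ann = π/4 × (265² − 200²) = 23740 mm^2
For equal Q, v ∝ 1/A, so v_ret/v_ext = A_cap/A_ann.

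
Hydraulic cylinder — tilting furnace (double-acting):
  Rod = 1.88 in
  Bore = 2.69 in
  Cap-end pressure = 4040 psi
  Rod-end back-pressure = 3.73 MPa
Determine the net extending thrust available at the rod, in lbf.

F ≈ 21400 lbf

Cap-side area A_cap = π/4 × (2.69 in)² = 5.683 in^2
Rod-side annular area A_ann = π/4 × (2.69² − 1.88²) = 2.907 in^2
Net thrust = P_cap·A_cap − P_rod·A_ann = 22960 lbf − 1573 lbf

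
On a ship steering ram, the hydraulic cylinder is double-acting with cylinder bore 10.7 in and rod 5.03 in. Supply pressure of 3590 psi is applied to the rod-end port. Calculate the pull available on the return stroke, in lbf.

Rod-side annular area A_ann = π/4 × (10.7² − 5.03²) = 70.05 in^2
On retraction the pressure acts on the annular area (bore minus rod).
F = P × A_ann

F ≈ 2.51e5 lbf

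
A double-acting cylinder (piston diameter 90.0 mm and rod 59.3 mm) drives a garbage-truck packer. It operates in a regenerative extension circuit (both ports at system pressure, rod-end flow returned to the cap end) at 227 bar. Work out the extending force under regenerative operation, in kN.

F ≈ 62.7 kN

With equal pressure on both faces, forces on the annular region cancel; the net push is pressure × rod cross-section.
Rod cross-section A_rod = π/4 × (59.3 mm)² = 2762 mm^2
F = P × A_rod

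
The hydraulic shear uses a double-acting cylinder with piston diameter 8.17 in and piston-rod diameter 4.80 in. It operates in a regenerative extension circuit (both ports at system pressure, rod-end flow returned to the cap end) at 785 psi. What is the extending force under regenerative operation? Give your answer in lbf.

F ≈ 14200 lbf

With equal pressure on both faces, forces on the annular region cancel; the net push is pressure × rod cross-section.
Rod cross-section A_rod = π/4 × (4.80 in)² = 18.10 in^2
F = P × A_rod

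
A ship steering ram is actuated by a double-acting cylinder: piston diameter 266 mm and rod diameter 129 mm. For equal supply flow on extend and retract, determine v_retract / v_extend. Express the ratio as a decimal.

v_ret/v_ext ≈ 1.31

Cap-side area A_cap = π/4 × (266 mm)² = 55570 mm^2
Rod-side annular area A_ann = π/4 × (266² − 129²) = 42500 mm^2
For equal Q, v ∝ 1/A, so v_ret/v_ext = A_cap/A_ann.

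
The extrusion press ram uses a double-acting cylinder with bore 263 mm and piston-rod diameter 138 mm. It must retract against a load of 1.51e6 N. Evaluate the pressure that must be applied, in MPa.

P ≈ 38.4 MPa

Rod-side annular area A_ann = π/4 × (263² − 138²) = 39370 mm^2
Retraction: pressure acts on the annular area.
P = F / A = 1.51e6 N / A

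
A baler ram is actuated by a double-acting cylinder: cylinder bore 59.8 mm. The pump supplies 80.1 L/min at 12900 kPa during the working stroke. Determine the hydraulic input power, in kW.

W ≈ 17.2 kW

Hydraulic power = P × Q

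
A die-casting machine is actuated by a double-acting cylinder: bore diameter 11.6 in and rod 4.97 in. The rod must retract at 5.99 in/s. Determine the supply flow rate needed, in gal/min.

Q ≈ 134 gal/min

Rod-side annular area A_ann = π/4 × (11.6² − 4.97²) = 86.28 in^2
Q = A × v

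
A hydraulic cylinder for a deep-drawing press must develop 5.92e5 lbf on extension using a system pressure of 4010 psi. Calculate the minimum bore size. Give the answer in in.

Extension force acts on the full piston face: F = P × (π/4)D².
D = √(4F / (πP)) = √(4 × 5.92e5 lbf / (π × 4010 psi))

D ≈ 13.7 in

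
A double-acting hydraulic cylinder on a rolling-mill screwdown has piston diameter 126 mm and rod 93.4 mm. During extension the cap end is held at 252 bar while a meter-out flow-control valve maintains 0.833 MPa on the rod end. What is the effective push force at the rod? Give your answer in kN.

F ≈ 310 kN

Cap-side area A_cap = π/4 × (126 mm)² = 12470 mm^2
Rod-side annular area A_ann = π/4 × (126² − 93.4²) = 5618 mm^2
Net thrust = P_cap·A_cap − P_rod·A_ann = 314.2 kN − 4.679 kN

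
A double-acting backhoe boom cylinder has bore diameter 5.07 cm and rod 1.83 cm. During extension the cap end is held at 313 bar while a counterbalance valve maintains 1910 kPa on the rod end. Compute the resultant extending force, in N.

Cap-side area A_cap = π/4 × (5.07 cm)² = 20.19 cm^2
Rod-side annular area A_ann = π/4 × (5.07² − 1.83²) = 17.56 cm^2
Net thrust = P_cap·A_cap − P_rod·A_ann = 63190 N − 3354 N

F ≈ 59800 N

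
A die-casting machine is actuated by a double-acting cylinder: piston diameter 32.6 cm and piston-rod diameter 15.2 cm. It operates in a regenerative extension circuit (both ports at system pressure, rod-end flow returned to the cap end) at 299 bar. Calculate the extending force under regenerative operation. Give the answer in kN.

F ≈ 543 kN

With equal pressure on both faces, forces on the annular region cancel; the net push is pressure × rod cross-section.
Rod cross-section A_rod = π/4 × (15.2 cm)² = 181.5 cm^2
F = P × A_rod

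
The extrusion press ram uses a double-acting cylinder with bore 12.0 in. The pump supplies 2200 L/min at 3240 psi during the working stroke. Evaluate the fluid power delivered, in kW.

W ≈ 819 kW

Hydraulic power = P × Q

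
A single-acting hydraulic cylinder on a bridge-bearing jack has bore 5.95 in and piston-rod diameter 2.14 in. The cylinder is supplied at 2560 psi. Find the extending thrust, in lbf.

Cap-side area A_cap = π/4 × (5.95 in)² = 27.81 in^2
F = P × A_cap = 2560 psi × A_cap

F ≈ 71200 lbf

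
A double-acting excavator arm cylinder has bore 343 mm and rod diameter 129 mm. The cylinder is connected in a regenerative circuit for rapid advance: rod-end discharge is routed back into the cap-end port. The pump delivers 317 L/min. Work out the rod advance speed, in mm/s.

In regeneration the rod-end outflow joins the pump flow into the cap end, so the net volume the pump must supply per unit advance equals the rod cross-section area.
Rod cross-section A_rod = π/4 × (129 mm)² = 13070 mm^2
v = Q_pump / A_rod

v ≈ 404 mm/s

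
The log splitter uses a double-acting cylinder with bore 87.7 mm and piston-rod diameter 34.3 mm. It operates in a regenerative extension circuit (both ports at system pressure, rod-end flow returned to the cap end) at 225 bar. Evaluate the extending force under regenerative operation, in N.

F ≈ 20800 N

With equal pressure on both faces, forces on the annular region cancel; the net push is pressure × rod cross-section.
Rod cross-section A_rod = π/4 × (34.3 mm)² = 924.0 mm^2
F = P × A_rod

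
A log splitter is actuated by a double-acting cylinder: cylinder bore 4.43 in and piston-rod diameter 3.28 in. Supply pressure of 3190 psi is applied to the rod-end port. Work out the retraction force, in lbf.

F ≈ 22200 lbf

Rod-side annular area A_ann = π/4 × (4.43² − 3.28²) = 6.964 in^2
On retraction the pressure acts on the annular area (bore minus rod).
F = P × A_ann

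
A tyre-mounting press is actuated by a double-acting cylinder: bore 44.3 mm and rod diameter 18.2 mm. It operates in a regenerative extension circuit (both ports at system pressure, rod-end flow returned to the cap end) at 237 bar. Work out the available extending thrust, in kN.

With equal pressure on both faces, forces on the annular region cancel; the net push is pressure × rod cross-section.
Rod cross-section A_rod = π/4 × (18.2 mm)² = 260.2 mm^2
F = P × A_rod

F ≈ 6.17 kN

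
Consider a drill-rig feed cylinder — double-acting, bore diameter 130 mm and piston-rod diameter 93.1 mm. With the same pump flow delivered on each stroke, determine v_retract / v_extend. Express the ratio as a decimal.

v_ret/v_ext ≈ 2.05

Cap-side area A_cap = π/4 × (130 mm)² = 13270 mm^2
Rod-side annular area A_ann = π/4 × (130² − 93.1²) = 6466 mm^2
For equal Q, v ∝ 1/A, so v_ret/v_ext = A_cap/A_ann.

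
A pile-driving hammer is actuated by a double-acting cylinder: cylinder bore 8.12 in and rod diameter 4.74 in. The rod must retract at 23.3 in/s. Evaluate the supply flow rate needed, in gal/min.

Q ≈ 207 gal/min

Rod-side annular area A_ann = π/4 × (8.12² − 4.74²) = 34.14 in^2
Q = A × v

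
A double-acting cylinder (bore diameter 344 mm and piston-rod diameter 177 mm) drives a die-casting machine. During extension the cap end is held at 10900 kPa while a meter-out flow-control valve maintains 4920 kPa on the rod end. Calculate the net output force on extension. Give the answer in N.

F ≈ 6.77e5 N

Cap-side area A_cap = π/4 × (344 mm)² = 92940 mm^2
Rod-side annular area A_ann = π/4 × (344² − 177²) = 68340 mm^2
Net thrust = P_cap·A_cap − P_rod·A_ann = 1.013e6 N − 3.362e5 N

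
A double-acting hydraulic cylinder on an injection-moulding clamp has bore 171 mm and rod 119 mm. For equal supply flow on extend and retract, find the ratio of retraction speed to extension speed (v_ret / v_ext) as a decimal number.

Cap-side area A_cap = π/4 × (171 mm)² = 22970 mm^2
Rod-side annular area A_ann = π/4 × (171² − 119²) = 11840 mm^2
For equal Q, v ∝ 1/A, so v_ret/v_ext = A_cap/A_ann.

v_ret/v_ext ≈ 1.94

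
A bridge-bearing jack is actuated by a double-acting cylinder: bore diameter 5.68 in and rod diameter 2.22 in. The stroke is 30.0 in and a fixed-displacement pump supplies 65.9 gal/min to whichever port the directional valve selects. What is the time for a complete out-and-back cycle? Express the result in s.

t ≈ 5.53 s

Cap-side area A_cap = π/4 × (5.68 in)² = 25.34 in^2
Rod-side annular area A_ann = π/4 × (5.68² − 2.22²) = 21.47 in^2
t_ext = A_cap·L/Q = 2.996 s
t_ret = A_ann·L/Q = 2.538 s
t_cycle = t_ext + t_ret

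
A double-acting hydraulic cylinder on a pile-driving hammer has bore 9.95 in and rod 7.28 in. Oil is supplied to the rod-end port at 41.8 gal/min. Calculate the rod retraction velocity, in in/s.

v ≈ 4.45 in/s

Rod-side annular area A_ann = π/4 × (9.95² − 7.28²) = 36.13 in^2
Flow into the rod-end port fills the annular volume.
v = Q / A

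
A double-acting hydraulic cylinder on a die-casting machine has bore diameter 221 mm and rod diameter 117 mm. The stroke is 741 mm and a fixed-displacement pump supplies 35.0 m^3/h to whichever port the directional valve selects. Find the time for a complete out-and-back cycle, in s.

t ≈ 5.03 s

Cap-side area A_cap = π/4 × (221 mm)² = 38360 mm^2
Rod-side annular area A_ann = π/4 × (221² − 117²) = 27610 mm^2
t_ext = A_cap·L/Q = 2.924 s
t_ret = A_ann·L/Q = 2.104 s
t_cycle = t_ext + t_ret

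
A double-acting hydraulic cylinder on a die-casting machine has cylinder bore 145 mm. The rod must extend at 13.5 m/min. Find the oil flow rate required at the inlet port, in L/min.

Cap-side area A_cap = π/4 × (145 mm)² = 16510 mm^2
Q = A × v

Q ≈ 223 L/min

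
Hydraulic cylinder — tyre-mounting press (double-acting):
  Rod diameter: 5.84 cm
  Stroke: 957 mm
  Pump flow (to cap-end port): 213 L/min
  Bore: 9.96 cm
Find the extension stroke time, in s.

t ≈ 2.10 s

Cap-side area A_cap = π/4 × (9.96 cm)² = 77.91 cm^2
Swept volume V = A × L; t = V / Q = A·L / Q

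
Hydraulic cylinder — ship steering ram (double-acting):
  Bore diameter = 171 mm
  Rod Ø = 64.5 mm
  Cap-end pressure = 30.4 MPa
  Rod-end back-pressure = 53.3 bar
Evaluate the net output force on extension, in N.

Cap-side area A_cap = π/4 × (171 mm)² = 22970 mm^2
Rod-side annular area A_ann = π/4 × (171² − 64.5²) = 19700 mm^2
Net thrust = P_cap·A_cap − P_rod·A_ann = 6.982e5 N − 1.050e5 N

F ≈ 5.93e5 N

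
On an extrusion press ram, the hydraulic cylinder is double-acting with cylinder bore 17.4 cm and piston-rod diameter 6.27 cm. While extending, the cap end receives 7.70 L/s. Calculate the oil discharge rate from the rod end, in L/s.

Q_out ≈ 6.70 L/s

Cap-side area A_cap = π/4 × (17.4 cm)² = 237.8 cm^2
Rod-side annular area A_ann = π/4 × (17.4² − 6.27²) = 206.9 cm^2
Piston speed v = Q_in/A_cap; rod-end outflow Q_out = v × A_ann = Q_in × A_ann/A_cap.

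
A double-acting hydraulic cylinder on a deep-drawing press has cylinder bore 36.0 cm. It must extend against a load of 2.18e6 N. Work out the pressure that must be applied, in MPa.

P ≈ 21.4 MPa

Cap-side area A_cap = π/4 × (36.0 cm)² = 1018 cm^2
P = F / A = 2.18e6 N / A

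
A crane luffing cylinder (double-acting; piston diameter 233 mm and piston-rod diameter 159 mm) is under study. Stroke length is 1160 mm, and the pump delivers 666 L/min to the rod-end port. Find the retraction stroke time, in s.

Rod-side annular area A_ann = π/4 × (233² − 159²) = 22780 mm^2
Swept volume V = A × L; t = V / Q = A·L / Q

t ≈ 2.38 s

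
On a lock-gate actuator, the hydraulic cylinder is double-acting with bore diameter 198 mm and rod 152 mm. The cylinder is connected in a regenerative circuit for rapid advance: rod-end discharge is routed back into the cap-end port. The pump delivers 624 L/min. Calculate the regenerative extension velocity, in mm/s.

In regeneration the rod-end outflow joins the pump flow into the cap end, so the net volume the pump must supply per unit advance equals the rod cross-section area.
Rod cross-section A_rod = π/4 × (152 mm)² = 18150 mm^2
v = Q_pump / A_rod

v ≈ 573 mm/s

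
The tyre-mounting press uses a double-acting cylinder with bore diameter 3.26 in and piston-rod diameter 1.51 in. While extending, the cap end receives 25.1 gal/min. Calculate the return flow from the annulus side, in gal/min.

Cap-side area A_cap = π/4 × (3.26 in)² = 8.347 in^2
Rod-side annular area A_ann = π/4 × (3.26² − 1.51²) = 6.556 in^2
Piston speed v = Q_in/A_cap; rod-end outflow Q_out = v × A_ann = Q_in × A_ann/A_cap.

Q_out ≈ 19.7 gal/min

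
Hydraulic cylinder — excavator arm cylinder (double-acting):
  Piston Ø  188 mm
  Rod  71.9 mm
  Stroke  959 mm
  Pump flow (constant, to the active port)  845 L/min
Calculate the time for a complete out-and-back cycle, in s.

t ≈ 3.50 s

Cap-side area A_cap = π/4 × (188 mm)² = 27760 mm^2
Rod-side annular area A_ann = π/4 × (188² − 71.9²) = 23700 mm^2
t_ext = A_cap·L/Q = 1.890 s
t_ret = A_ann·L/Q = 1.614 s
t_cycle = t_ext + t_ret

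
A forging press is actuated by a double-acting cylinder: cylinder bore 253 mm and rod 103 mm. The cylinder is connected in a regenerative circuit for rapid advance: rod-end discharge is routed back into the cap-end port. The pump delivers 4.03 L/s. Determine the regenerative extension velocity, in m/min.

In regeneration the rod-end outflow joins the pump flow into the cap end, so the net volume the pump must supply per unit advance equals the rod cross-section area.
Rod cross-section A_rod = π/4 × (103 mm)² = 8332 mm^2
v = Q_pump / A_rod

v ≈ 29.0 m/min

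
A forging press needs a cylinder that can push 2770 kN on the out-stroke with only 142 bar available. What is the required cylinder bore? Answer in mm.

Extension force acts on the full piston face: F = P × (π/4)D².
D = √(4F / (πP)) = √(4 × 2770 kN / (π × 142 bar))

D ≈ 498 mm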